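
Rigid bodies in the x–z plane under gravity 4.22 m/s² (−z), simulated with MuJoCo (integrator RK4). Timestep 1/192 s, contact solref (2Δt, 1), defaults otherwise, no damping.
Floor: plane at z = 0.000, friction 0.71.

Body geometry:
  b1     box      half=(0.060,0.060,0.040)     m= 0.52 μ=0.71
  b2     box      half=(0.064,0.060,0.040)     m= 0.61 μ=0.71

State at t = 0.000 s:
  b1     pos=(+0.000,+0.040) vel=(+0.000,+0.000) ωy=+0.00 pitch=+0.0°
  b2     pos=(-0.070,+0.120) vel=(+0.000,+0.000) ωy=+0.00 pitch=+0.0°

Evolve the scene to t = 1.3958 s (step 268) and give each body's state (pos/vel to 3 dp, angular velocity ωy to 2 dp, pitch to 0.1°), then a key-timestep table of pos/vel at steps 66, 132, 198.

State at t = 1.3958 s:
  b1     pos=(+0.000,+0.040) vel=(+0.000,+0.000) ωy=+0.00 pitch=+0.0°
  b2     pos=(-0.129,+0.064) vel=(+0.000,+0.000) ωy=+0.00 pitch=-90.0°

Key-timestep trajectory:
   step    t(s)  b1.x    b1.z    b1.vx   b1.vz   b2.x    b2.z    b2.vx   b2.vz 
     66  0.3438   +0.000  +0.040  +0.000  +0.000   -0.101  +0.090  -0.161  -0.379
    132  0.6875   +0.000  +0.040  +0.000  +0.000   -0.153  +0.074  -0.003  +0.001
    198  1.0312   +0.000  +0.040  +0.000  +0.000   -0.123  +0.067  +0.004  +0.002


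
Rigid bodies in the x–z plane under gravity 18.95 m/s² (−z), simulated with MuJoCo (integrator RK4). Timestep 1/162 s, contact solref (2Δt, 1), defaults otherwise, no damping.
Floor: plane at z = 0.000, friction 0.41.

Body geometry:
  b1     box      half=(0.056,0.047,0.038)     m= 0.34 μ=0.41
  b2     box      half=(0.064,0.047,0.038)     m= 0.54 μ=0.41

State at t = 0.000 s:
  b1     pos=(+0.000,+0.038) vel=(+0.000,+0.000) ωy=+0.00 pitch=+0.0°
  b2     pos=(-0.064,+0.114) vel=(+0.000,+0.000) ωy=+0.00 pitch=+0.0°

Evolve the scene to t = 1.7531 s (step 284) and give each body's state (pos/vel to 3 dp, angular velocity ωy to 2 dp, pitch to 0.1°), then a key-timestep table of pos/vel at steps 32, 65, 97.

State at t = 1.7531 s:
  b1     pos=(+0.000,+0.038) vel=(+0.000,+0.000) ωy=+0.00 pitch=+0.0°
  b2     pos=(-0.234,+0.038) vel=(+0.000,+0.000) ωy=+0.00 pitch=+180.0°

Key-timestep trajectory:
   step    t(s)  b1.x    b1.z    b1.vx   b1.vz   b2.x    b2.z    b2.vx   b2.vz 
     32  0.1975   +0.000  +0.038  +0.000  +0.000   -0.108  +0.068  -0.644  -0.115
     65  0.4012   +0.000  +0.038  +0.000  +0.000   -0.162  +0.074  -0.066  +0.002
     97  0.5988   +0.000  +0.038  +0.000  +0.000   -0.184  +0.071  -0.274  -0.082


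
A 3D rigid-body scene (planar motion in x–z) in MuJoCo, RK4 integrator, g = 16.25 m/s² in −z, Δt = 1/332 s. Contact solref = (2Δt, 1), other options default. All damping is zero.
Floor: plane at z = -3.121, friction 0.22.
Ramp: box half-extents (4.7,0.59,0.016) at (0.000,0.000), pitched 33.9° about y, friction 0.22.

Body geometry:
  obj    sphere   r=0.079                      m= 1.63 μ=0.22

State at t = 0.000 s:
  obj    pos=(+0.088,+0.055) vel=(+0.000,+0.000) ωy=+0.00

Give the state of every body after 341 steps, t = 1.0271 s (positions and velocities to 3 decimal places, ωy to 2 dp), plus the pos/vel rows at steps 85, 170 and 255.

State at t = 1.0271 s:
  obj    pos=(+2.923,-1.850) vel=(+5.519,-3.709) ωy=+84.15

Key-timestep trajectory:
   step    t(s)  obj.x    obj.z    obj.vx   obj.vz 
     85  0.2560   +0.264  -0.063  +1.376  -0.925
    170  0.5120   +0.793  -0.418  +2.752  -1.849
    255  0.7681   +1.673  -1.010  +4.127  -2.774


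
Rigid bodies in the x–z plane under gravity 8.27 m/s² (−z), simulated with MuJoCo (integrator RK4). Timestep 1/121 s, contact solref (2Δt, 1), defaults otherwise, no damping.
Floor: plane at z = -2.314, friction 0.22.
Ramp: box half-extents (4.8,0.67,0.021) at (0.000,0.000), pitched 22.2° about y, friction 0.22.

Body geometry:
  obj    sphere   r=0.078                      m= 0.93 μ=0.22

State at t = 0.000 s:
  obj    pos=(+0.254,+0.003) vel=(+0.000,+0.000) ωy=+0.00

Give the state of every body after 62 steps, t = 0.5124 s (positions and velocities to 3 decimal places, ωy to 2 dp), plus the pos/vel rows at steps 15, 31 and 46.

State at t = 0.5124 s:
  obj    pos=(+0.525,-0.108) vel=(+1.059,-0.432) ωy=+14.65

Key-timestep trajectory:
   step    t(s)  obj.x    obj.z    obj.vx   obj.vz 
     15  0.1240   +0.270  -0.003  +0.256  -0.105
     31  0.2562   +0.322  -0.024  +0.530  -0.216
     46  0.3802   +0.403  -0.058  +0.786  -0.321


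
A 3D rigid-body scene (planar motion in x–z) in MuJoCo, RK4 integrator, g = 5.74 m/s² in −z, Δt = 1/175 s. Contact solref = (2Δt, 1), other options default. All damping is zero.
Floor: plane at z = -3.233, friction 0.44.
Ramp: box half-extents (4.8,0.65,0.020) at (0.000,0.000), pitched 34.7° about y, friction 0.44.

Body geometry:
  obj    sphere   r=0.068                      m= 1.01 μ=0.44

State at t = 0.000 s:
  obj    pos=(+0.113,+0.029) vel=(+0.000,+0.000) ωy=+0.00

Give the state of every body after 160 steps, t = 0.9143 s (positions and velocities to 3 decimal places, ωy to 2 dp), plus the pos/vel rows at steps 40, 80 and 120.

State at t = 0.9143 s:
  obj    pos=(+0.915,-0.527) vel=(+1.755,-1.215) ωy=+31.38

Key-timestep trajectory:
   step    t(s)  obj.x    obj.z    obj.vx   obj.vz 
     40  0.2286   +0.163  -0.006  +0.439  -0.304
     80  0.4571   +0.314  -0.110  +0.877  -0.607
    120  0.6857   +0.564  -0.284  +1.316  -0.911


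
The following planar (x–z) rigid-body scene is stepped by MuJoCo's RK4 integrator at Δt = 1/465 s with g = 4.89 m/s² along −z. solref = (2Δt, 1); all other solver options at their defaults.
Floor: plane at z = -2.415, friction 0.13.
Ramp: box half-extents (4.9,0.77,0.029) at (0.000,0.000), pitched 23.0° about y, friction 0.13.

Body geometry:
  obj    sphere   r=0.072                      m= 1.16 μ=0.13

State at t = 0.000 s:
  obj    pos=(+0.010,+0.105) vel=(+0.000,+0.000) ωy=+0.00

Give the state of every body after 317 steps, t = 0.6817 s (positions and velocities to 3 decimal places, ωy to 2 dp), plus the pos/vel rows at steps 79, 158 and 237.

State at t = 0.6817 s:
  obj    pos=(+0.302,-0.019) vel=(+0.856,-0.364) ωy=+12.92

Key-timestep trajectory:
   step    t(s)  obj.x    obj.z    obj.vx   obj.vz 
     79  0.1699   +0.029  +0.098  +0.213  -0.091
    158  0.3398   +0.083  +0.075  +0.427  -0.181
    237  0.5097   +0.174  +0.036  +0.640  -0.272


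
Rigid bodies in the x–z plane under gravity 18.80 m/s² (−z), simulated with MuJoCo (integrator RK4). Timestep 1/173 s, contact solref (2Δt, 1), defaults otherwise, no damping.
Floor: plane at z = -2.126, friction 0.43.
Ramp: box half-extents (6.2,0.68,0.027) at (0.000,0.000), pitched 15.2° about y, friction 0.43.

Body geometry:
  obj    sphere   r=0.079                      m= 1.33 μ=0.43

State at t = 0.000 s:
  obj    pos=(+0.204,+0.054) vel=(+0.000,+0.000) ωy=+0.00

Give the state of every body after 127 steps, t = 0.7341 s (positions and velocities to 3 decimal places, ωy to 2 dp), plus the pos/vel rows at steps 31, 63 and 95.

State at t = 0.7341 s:
  obj    pos=(+1.120,-0.194) vel=(+2.494,-0.678) ωy=+32.71

Key-timestep trajectory:
   step    t(s)  obj.x    obj.z    obj.vx   obj.vz 
     31  0.1792   +0.259  +0.040  +0.609  -0.165
     63  0.3642   +0.429  -0.007  +1.237  -0.336
     95  0.5491   +0.716  -0.085  +1.866  -0.507


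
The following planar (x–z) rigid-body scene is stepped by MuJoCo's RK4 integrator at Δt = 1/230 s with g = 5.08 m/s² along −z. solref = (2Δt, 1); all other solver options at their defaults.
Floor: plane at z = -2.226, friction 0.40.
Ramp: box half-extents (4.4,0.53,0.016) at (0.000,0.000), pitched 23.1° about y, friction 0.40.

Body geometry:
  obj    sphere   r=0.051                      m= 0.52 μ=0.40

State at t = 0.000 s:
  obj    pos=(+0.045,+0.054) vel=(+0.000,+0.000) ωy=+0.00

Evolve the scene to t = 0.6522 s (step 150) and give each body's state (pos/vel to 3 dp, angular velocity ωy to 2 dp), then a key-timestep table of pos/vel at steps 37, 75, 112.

State at t = 0.6522 s:
  obj    pos=(+0.323,-0.065) vel=(+0.854,-0.364) ωy=+18.20

Key-timestep trajectory:
   step    t(s)  obj.x    obj.z    obj.vx   obj.vz 
     37  0.1609   +0.062  +0.046  +0.211  -0.090
     75  0.3261   +0.115  +0.024  +0.427  -0.182
    112  0.4870   +0.200  -0.013  +0.638  -0.272


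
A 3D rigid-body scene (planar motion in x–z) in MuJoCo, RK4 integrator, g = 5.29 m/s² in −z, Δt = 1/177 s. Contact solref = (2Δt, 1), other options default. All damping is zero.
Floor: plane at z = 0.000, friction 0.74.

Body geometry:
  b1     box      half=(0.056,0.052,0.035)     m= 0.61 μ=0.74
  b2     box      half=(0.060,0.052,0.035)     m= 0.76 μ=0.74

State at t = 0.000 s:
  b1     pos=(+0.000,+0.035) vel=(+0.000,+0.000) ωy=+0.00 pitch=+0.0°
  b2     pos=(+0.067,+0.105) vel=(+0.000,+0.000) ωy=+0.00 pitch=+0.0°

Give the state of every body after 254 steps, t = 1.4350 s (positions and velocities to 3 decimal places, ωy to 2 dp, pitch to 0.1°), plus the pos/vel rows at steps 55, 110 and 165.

State at t = 1.4350 s:
  b1     pos=(+0.000,+0.035) vel=(+0.000,+0.000) ωy=+0.00 pitch=+0.0°
  b2     pos=(+0.124,+0.060) vel=(+0.000,+0.000) ωy=+0.00 pitch=+90.0°

Key-timestep trajectory:
   step    t(s)  b1.x    b1.z    b1.vx   b1.vz   b2.x    b2.z    b2.vx   b2.vz 
     55  0.3107   +0.000  +0.035  +0.000  +0.000   +0.102  +0.067  +0.306  -0.010
    110  0.6215   +0.000  +0.035  +0.000  +0.000   +0.145  +0.068  -0.018  -0.004
    165  0.9322   +0.000  +0.035  +0.000  +0.000   +0.119  +0.063  +0.045  -0.021


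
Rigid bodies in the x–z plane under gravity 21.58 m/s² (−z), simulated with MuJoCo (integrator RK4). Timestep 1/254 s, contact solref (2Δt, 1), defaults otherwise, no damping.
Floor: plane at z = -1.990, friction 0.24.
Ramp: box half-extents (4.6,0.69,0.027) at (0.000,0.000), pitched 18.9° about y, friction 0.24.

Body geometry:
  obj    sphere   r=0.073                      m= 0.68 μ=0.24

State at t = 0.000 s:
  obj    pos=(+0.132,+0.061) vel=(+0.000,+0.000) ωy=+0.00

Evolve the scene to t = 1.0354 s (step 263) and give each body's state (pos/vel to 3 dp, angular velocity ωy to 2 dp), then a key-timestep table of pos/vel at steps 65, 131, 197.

State at t = 1.0354 s:
  obj    pos=(+2.664,-0.806) vel=(+4.891,-1.675) ωy=+70.81

Key-timestep trajectory:
   step    t(s)  obj.x    obj.z    obj.vx   obj.vz 
     65  0.2559   +0.287  +0.008  +1.209  -0.414
    131  0.5157   +0.760  -0.155  +2.436  -0.834
    197  0.7756   +1.553  -0.426  +3.664  -1.254


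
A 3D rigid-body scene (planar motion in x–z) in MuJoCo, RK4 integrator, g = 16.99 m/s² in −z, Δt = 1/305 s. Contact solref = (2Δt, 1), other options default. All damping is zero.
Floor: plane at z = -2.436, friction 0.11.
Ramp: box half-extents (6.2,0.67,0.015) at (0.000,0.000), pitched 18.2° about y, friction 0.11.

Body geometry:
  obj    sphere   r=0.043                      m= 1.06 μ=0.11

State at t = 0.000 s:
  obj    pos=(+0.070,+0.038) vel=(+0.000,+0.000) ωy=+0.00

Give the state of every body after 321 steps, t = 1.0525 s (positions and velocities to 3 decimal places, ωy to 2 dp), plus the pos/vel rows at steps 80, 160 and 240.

State at t = 1.0525 s:
  obj    pos=(+2.065,-0.618) vel=(+3.790,-1.246) ωy=+92.76

Key-timestep trajectory:
   step    t(s)  obj.x    obj.z    obj.vx   obj.vz 
     80  0.2623   +0.194  -0.003  +0.945  -0.311
    160  0.5246   +0.566  -0.125  +1.889  -0.621
    240  0.7869   +1.185  -0.329  +2.834  -0.932


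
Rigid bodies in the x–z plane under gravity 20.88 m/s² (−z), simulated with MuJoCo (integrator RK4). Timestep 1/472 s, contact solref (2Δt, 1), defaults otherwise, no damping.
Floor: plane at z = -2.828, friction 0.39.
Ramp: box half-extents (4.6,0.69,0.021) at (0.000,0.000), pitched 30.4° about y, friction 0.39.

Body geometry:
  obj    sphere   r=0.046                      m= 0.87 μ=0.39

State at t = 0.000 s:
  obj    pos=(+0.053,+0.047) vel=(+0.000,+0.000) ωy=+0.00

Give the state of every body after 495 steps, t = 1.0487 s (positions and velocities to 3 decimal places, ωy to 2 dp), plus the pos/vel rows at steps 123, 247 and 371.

State at t = 1.0487 s:
  obj    pos=(+3.633,-2.054) vel=(+6.827,-4.005) ωy=+172.05

Key-timestep trajectory:
   step    t(s)  obj.x    obj.z    obj.vx   obj.vz 
    123  0.2606   +0.274  -0.083  +1.696  -0.995
    247  0.5233   +0.944  -0.476  +3.407  -1.999
    371  0.7860   +2.064  -1.133  +5.117  -3.002


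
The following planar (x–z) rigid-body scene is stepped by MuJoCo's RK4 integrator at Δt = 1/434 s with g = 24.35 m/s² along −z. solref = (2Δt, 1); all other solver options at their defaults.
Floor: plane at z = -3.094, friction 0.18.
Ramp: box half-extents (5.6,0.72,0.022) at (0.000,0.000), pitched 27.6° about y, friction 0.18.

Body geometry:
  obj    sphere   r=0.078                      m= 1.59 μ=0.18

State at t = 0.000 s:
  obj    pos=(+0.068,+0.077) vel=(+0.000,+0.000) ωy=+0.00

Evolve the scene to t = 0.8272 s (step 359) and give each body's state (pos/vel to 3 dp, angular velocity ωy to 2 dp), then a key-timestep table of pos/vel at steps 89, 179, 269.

State at t = 0.8272 s:
  obj    pos=(+2.512,-1.200) vel=(+5.907,-3.088) ωy=+85.44

Key-timestep trajectory:
   step    t(s)  obj.x    obj.z    obj.vx   obj.vz 
     89  0.2051   +0.218  -0.001  +1.465  -0.766
    179  0.4124   +0.676  -0.240  +2.946  -1.540
    269  0.6198   +1.440  -0.640  +4.426  -2.314


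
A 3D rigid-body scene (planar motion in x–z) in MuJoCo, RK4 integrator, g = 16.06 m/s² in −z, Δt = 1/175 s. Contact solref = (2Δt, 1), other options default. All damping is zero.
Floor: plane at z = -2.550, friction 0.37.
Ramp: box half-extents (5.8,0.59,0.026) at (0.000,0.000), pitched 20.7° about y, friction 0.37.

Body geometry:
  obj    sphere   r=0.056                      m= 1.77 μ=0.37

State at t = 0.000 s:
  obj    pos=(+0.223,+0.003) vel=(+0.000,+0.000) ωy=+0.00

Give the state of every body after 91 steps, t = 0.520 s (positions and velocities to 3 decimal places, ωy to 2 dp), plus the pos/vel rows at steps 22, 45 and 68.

State at t = 0.520 s:
  obj    pos=(+0.736,-0.190) vel=(+1.972,-0.745) ωy=+37.64

Key-timestep trajectory:
   step    t(s)  obj.x    obj.z    obj.vx   obj.vz 
     22  0.1257   +0.253  -0.008  +0.477  -0.180
     45  0.2571   +0.349  -0.044  +0.975  -0.369
     68  0.3886   +0.510  -0.105  +1.474  -0.557


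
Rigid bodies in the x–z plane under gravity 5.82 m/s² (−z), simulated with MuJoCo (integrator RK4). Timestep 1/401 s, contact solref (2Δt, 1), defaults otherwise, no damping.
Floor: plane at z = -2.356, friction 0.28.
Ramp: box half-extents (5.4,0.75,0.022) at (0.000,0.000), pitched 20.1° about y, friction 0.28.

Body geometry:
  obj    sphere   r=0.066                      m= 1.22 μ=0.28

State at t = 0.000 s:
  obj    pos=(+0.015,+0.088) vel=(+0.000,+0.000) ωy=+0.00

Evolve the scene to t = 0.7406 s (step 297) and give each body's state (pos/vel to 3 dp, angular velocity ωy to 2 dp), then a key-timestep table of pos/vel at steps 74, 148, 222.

State at t = 0.7406 s:
  obj    pos=(+0.383,-0.046) vel=(+0.994,-0.364) ωy=+16.03

Key-timestep trajectory:
   step    t(s)  obj.x    obj.z    obj.vx   obj.vz 
     74  0.1845   +0.038  +0.080  +0.248  -0.091
    148  0.3691   +0.106  +0.055  +0.495  -0.181
    222  0.5536   +0.221  +0.013  +0.743  -0.272


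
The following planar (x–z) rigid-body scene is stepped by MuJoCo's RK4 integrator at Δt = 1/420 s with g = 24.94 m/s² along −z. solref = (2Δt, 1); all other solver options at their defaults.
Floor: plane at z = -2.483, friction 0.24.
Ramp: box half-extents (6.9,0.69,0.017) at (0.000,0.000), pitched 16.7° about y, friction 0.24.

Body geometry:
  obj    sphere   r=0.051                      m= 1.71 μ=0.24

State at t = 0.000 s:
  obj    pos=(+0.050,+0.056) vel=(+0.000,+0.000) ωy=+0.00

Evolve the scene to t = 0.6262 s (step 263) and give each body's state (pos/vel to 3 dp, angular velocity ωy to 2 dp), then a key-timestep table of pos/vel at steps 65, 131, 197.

State at t = 0.6262 s:
  obj    pos=(+1.011,-0.232) vel=(+3.070,-0.921) ωy=+62.85

Key-timestep trajectory:
   step    t(s)  obj.x    obj.z    obj.vx   obj.vz 
     65  0.1548   +0.109  +0.038  +0.759  -0.228
    131  0.3119   +0.289  -0.016  +1.529  -0.459
    197  0.4690   +0.589  -0.106  +2.300  -0.690


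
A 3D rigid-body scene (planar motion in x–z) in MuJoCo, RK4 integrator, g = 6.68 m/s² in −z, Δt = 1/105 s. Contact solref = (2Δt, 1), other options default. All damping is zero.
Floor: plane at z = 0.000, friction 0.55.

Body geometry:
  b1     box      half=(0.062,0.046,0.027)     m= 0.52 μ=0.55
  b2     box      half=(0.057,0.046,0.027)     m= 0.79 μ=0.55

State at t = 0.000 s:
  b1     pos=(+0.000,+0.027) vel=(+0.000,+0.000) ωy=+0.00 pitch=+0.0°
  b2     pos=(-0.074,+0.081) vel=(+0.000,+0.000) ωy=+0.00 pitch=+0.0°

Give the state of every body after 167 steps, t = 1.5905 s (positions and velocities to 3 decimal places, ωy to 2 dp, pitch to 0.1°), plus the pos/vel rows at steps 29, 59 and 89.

State at t = 1.5905 s:
  b1     pos=(+0.000,+0.027) vel=(+0.000,+0.000) ωy=+0.00 pitch=+0.0°
  b2     pos=(-0.132,+0.057) vel=(+0.000,+0.000) ωy=+0.00 pitch=-90.0°

Key-timestep trajectory:
   step    t(s)  b1.x    b1.z    b1.vx   b1.vz   b2.x    b2.z    b2.vx   b2.vz 
     29  0.2762   +0.000  +0.027  +0.000  +0.000   -0.104  +0.063  -0.148  +0.026
     59  0.5619   +0.000  +0.027  +0.000  +0.000   -0.143  +0.061  +0.005  -0.001
     89  0.8476   +0.000  +0.027  +0.000  +0.000   -0.130  +0.058  -0.117  -0.050


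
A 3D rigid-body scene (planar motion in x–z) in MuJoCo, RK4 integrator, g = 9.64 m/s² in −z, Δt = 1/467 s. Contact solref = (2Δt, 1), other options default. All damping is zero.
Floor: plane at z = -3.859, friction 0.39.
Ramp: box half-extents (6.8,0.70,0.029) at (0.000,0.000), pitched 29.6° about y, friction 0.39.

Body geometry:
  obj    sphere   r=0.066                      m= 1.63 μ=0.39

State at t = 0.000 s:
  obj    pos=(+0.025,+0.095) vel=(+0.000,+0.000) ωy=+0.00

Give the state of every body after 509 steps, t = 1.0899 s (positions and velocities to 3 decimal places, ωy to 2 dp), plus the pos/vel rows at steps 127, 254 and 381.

State at t = 1.0899 s:
  obj    pos=(+1.782,-0.903) vel=(+3.223,-1.831) ωy=+56.16

Key-timestep trajectory:
   step    t(s)  obj.x    obj.z    obj.vx   obj.vz 
    127  0.2719   +0.134  +0.033  +0.804  -0.457
    254  0.5439   +0.462  -0.153  +1.609  -0.914
    381  0.8158   +1.009  -0.464  +2.413  -1.371


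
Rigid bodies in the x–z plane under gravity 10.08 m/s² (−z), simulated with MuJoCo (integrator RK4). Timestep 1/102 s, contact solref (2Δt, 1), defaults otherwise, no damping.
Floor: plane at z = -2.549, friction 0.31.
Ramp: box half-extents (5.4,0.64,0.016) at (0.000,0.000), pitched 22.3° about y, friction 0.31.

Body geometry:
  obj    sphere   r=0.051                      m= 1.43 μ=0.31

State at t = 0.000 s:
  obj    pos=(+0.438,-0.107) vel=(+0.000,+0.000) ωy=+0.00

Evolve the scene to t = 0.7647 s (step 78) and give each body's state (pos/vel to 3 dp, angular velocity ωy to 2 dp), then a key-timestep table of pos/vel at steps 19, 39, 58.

State at t = 0.7647 s:
  obj    pos=(+1.177,-0.410) vel=(+1.933,-0.793) ωy=+40.95

Key-timestep trajectory:
   step    t(s)  obj.x    obj.z    obj.vx   obj.vz 
     19  0.1863   +0.482  -0.125  +0.471  -0.193
     39  0.3824   +0.623  -0.183  +0.967  -0.396
     58  0.5686   +0.847  -0.275  +1.437  -0.590


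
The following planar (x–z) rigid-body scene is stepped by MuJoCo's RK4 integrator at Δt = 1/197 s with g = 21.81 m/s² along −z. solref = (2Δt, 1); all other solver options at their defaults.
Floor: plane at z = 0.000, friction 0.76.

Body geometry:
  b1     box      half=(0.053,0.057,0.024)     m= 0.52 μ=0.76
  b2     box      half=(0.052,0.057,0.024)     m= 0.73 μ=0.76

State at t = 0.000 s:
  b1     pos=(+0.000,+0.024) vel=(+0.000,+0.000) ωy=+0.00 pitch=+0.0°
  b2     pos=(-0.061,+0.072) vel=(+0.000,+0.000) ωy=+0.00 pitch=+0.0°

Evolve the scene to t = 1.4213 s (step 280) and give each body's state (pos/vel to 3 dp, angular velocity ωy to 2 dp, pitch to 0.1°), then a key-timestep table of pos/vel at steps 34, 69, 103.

State at t = 1.4213 s:
  b1     pos=(+0.000,+0.024) vel=(+0.000,+0.000) ωy=+0.00 pitch=+0.0°
  b2     pos=(-0.113,+0.052) vel=(+0.000,+0.000) ωy=+0.00 pitch=-90.0°

Key-timestep trajectory:
   step    t(s)  b1.x    b1.z    b1.vx   b1.vz   b2.x    b2.z    b2.vx   b2.vz 
     34  0.1726   +0.000  +0.024  +0.000  +0.000   -0.093  +0.057  -0.260  -0.005
     69  0.3503   +0.000  +0.024  +0.000  +0.000   -0.125  +0.056  +0.093  -0.020
    103  0.5228   +0.000  +0.024  +0.000  +0.000   -0.116  +0.053  -0.067  +0.054


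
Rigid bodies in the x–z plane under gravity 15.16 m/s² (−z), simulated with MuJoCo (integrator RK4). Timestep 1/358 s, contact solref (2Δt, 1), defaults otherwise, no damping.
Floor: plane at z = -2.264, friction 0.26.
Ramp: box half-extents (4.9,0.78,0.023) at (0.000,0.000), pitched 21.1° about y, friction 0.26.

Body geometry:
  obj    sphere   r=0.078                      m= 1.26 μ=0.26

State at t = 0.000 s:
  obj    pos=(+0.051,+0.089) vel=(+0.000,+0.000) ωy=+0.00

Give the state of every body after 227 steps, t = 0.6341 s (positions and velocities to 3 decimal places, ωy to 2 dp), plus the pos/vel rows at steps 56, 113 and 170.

State at t = 0.6341 s:
  obj    pos=(+0.782,-0.194) vel=(+2.306,-0.890) ωy=+31.68

Key-timestep trajectory:
   step    t(s)  obj.x    obj.z    obj.vx   obj.vz 
     56  0.1564   +0.095  +0.071  +0.569  -0.220
    113  0.3156   +0.232  +0.019  +1.148  -0.443
    170  0.4749   +0.461  -0.070  +1.727  -0.666


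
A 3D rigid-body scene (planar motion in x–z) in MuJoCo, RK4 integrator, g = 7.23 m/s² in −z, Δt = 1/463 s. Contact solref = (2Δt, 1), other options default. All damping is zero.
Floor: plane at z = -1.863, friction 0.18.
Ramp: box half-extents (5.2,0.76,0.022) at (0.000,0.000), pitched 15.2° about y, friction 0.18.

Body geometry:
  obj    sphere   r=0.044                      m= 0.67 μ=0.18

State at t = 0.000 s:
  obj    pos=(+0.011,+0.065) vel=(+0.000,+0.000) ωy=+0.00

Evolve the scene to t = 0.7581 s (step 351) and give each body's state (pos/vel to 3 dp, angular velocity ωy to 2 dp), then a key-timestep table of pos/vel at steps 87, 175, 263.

State at t = 0.7581 s:
  obj    pos=(+0.387,-0.037) vel=(+0.991,-0.269) ωy=+23.33

Key-timestep trajectory:
   step    t(s)  obj.x    obj.z    obj.vx   obj.vz 
     87  0.1879   +0.034  +0.059  +0.246  -0.067
    175  0.3780   +0.104  +0.040  +0.494  -0.134
    263  0.5680   +0.222  +0.008  +0.742  -0.202


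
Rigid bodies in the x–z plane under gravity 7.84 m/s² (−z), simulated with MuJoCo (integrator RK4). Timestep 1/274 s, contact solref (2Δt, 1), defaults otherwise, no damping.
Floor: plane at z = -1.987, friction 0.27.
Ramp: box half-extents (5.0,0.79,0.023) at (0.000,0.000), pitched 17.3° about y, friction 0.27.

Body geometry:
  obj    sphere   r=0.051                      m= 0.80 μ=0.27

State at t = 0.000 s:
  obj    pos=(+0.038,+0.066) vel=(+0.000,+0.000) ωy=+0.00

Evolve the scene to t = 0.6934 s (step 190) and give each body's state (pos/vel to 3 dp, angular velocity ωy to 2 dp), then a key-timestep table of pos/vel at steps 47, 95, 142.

State at t = 0.6934 s:
  obj    pos=(+0.420,-0.053) vel=(+1.103,-0.343) ωy=+22.64

Key-timestep trajectory:
   step    t(s)  obj.x    obj.z    obj.vx   obj.vz 
     47  0.1715   +0.061  +0.058  +0.273  -0.085
     95  0.3467   +0.134  +0.036  +0.551  -0.172
    142  0.5182   +0.251  -0.001  +0.824  -0.257


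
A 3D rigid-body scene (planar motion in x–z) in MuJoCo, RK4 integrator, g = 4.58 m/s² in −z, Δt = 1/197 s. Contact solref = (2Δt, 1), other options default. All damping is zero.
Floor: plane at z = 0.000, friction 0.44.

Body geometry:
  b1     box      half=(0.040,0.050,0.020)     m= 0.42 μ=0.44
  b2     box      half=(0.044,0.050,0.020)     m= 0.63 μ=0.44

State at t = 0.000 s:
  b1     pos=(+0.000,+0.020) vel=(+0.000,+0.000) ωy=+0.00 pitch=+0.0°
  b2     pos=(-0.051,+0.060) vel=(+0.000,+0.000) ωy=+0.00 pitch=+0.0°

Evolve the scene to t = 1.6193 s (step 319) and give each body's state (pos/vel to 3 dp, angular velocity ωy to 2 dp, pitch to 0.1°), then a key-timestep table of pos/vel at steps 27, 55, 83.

State at t = 1.6193 s:
  b1     pos=(+0.001,+0.020) vel=(+0.000,+0.000) ωy=+0.00 pitch=+0.0°
  b2     pos=(-0.062,+0.045) vel=(+0.000,+0.000) ωy=+0.01 pitch=-45.6°

Key-timestep trajectory:
   step    t(s)  b1.x    b1.z    b1.vx   b1.vz   b2.x    b2.z    b2.vx   b2.vz 
     27  0.1371   +0.000  +0.020  +0.000  +0.000   -0.058  +0.054  -0.095  -0.114
     55  0.2792   +0.000  +0.020  +0.000  +0.000   -0.069  +0.047  -0.031  +0.007
     83  0.4213   +0.000  +0.020  +0.000  +0.000   -0.066  +0.047  +0.067  -0.016


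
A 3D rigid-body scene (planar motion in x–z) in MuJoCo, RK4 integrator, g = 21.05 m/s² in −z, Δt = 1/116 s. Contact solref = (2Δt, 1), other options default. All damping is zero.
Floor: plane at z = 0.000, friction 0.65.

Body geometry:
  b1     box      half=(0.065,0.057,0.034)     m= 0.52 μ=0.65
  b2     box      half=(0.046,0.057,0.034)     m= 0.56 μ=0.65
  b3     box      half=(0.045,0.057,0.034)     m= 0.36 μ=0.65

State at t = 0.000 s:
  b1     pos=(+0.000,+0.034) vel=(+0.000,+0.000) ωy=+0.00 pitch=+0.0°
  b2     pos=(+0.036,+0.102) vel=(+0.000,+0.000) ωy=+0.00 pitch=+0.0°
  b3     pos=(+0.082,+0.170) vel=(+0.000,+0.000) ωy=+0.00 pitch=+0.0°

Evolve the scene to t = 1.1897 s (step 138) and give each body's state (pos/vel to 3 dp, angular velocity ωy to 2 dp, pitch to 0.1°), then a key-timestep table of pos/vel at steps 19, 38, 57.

State at t = 1.1897 s:
  b1     pos=(+0.000,+0.034) vel=(+0.000,+0.000) ωy=+0.00 pitch=+0.0°
  b2     pos=(+0.036,+0.102) vel=(+0.000,+0.000) ωy=+0.00 pitch=+0.1°
  b3     pos=(+0.191,+0.034) vel=(+0.000,+0.000) ωy=+0.00 pitch=+180.0°

Key-timestep trajectory:
   step    t(s)  b1.x    b1.z    b1.vx   b1.vz   b2.x    b2.z    b2.vx   b2.vz   b3.x    b3.z    b3.vx   b3.vz 
     19  0.1638   +0.000  +0.034  +0.000  +0.000   +0.036  +0.102  -0.001  +0.000   +0.086  +0.169  +0.059  -0.005
     38  0.3276   +0.000  +0.034  +0.000  +0.000   +0.036  +0.102  -0.001  +0.001   +0.124  +0.123  +0.366  -1.256
     57  0.4914   +0.000  +0.034  +0.000  +0.000   +0.036  +0.102  +0.000  +0.000   +0.180  +0.043  +0.533  -0.414


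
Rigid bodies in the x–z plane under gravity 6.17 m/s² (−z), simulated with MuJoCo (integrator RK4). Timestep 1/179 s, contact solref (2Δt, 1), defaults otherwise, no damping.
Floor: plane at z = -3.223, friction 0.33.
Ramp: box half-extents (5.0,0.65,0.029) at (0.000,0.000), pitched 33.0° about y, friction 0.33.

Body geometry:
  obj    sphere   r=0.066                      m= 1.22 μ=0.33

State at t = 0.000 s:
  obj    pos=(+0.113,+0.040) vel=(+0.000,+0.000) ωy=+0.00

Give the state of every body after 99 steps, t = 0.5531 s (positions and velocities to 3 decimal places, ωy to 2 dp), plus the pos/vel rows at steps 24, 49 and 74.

State at t = 0.5531 s:
  obj    pos=(+0.421,-0.160) vel=(+1.114,-0.723) ωy=+20.11

Key-timestep trajectory:
   step    t(s)  obj.x    obj.z    obj.vx   obj.vz 
     24  0.1341   +0.131  +0.028  +0.270  -0.175
     49  0.2737   +0.188  -0.009  +0.551  -0.358
     74  0.4134   +0.285  -0.072  +0.832  -0.541


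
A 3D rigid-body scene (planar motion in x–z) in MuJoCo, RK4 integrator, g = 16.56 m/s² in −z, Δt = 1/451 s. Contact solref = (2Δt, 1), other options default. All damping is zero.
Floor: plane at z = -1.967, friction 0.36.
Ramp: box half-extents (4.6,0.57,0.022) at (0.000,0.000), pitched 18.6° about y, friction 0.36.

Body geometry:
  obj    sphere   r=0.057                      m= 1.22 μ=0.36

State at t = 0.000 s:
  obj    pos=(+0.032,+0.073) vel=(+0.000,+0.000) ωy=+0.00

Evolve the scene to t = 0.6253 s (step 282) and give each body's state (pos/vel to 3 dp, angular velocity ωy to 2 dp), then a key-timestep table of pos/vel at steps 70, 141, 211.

State at t = 0.6253 s:
  obj    pos=(+0.731,-0.163) vel=(+2.236,-0.752) ωy=+41.38

Key-timestep trajectory:
   step    t(s)  obj.x    obj.z    obj.vx   obj.vz 
     70  0.1552   +0.075  +0.058  +0.555  -0.187
    141  0.3126   +0.207  +0.014  +1.118  -0.376
    211  0.4678   +0.423  -0.059  +1.673  -0.563


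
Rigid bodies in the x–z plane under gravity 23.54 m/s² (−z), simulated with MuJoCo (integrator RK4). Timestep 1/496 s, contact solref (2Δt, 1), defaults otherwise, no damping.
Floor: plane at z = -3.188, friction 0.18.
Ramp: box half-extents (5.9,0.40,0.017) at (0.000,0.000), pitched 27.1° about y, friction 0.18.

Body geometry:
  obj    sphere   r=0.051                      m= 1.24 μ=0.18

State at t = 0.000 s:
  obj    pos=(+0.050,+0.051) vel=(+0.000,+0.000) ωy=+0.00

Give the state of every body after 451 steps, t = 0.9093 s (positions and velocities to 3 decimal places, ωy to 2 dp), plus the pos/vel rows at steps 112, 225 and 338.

State at t = 0.9093 s:
  obj    pos=(+2.869,-1.392) vel=(+6.200,-3.173) ωy=+136.55

Key-timestep trajectory:
   step    t(s)  obj.x    obj.z    obj.vx   obj.vz 
    112  0.2258   +0.224  -0.038  +1.540  -0.788
    225  0.4536   +0.752  -0.308  +3.093  -1.583
    338  0.6815   +1.633  -0.759  +4.647  -2.378


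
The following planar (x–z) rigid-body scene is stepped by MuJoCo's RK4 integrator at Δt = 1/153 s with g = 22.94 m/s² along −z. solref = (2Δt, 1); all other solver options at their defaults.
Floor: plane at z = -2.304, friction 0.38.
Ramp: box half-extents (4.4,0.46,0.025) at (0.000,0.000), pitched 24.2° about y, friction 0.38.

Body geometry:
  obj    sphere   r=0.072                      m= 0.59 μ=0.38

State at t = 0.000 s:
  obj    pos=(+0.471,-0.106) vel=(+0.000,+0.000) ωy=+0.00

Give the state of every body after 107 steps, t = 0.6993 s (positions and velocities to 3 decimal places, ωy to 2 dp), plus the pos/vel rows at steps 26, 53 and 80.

State at t = 0.6993 s:
  obj    pos=(+1.970,-0.779) vel=(+4.284,-1.925) ωy=+65.22

Key-timestep trajectory:
   step    t(s)  obj.x    obj.z    obj.vx   obj.vz 
     26  0.1699   +0.560  -0.145  +1.041  -0.468
     53  0.3464   +0.839  -0.271  +2.122  -0.954
     80  0.5229   +1.309  -0.482  +3.203  -1.440


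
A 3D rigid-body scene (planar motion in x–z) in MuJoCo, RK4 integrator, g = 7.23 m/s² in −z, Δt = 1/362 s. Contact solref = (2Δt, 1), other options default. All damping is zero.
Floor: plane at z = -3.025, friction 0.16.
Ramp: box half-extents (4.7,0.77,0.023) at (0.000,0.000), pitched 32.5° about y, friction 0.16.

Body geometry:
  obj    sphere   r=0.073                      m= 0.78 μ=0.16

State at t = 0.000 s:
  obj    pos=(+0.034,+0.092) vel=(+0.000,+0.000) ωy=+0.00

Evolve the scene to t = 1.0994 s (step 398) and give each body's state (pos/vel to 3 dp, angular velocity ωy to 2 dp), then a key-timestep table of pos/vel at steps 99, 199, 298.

State at t = 1.0994 s:
  obj    pos=(+1.518,-0.853) vel=(+2.702,-1.710) ωy=+36.75

Key-timestep trajectory:
   step    t(s)  obj.x    obj.z    obj.vx   obj.vz 
     99  0.2735   +0.126  +0.034  +0.672  -0.428
    199  0.5497   +0.405  -0.144  +1.346  -0.868
    298  0.8232   +0.866  -0.438  +2.013  -1.306


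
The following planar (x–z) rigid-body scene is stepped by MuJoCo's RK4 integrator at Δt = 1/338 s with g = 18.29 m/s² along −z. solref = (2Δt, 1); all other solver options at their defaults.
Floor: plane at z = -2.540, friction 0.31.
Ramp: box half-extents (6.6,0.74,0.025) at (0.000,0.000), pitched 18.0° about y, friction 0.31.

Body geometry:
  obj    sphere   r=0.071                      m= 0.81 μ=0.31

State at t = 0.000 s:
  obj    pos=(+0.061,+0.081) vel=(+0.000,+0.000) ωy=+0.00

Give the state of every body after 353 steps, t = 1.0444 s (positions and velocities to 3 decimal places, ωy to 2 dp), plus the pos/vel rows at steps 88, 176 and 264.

State at t = 1.0444 s:
  obj    pos=(+2.155,-0.599) vel=(+4.010,-1.303) ωy=+59.38

Key-timestep trajectory:
   step    t(s)  obj.x    obj.z    obj.vx   obj.vz 
     88  0.2604   +0.191  +0.039  +1.000  -0.325
    176  0.5207   +0.582  -0.088  +1.999  -0.650
    264  0.7811   +1.232  -0.299  +2.999  -0.974


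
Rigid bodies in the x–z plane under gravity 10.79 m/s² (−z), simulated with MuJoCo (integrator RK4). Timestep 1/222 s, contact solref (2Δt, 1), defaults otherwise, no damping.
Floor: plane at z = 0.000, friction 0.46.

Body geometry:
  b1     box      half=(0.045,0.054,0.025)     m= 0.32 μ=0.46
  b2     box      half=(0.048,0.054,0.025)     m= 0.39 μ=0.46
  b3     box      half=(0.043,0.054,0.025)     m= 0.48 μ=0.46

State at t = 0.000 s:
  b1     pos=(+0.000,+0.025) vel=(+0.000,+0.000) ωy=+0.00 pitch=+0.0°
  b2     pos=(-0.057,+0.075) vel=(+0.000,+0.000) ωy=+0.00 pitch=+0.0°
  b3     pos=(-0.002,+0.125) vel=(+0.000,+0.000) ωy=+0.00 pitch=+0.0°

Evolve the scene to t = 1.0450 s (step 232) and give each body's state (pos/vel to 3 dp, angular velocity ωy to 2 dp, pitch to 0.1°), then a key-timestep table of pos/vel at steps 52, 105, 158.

State at t = 1.0450 s:
  b1     pos=(+0.000,+0.025) vel=(+0.000,+0.000) ωy=+0.00 pitch=+0.0°
  b2     pos=(-0.108,+0.048) vel=(+0.000,+0.000) ωy=+0.00 pitch=-90.0°
  b3     pos=(+0.106,+0.025) vel=(+0.000,+0.000) ωy=+0.00 pitch=+180.0°

Key-timestep trajectory:
   step    t(s)  b1.x    b1.z    b1.vx   b1.vz   b2.x    b2.z    b2.vx   b2.vz   b3.x    b3.z    b3.vx   b3.vz 
     52  0.2342   +0.000  +0.025  +0.000  +0.000   -0.064  +0.070  -0.161  -0.151   +0.040  +0.094  +0.393  -0.196
    105  0.4730   +0.000  +0.025  +0.000  +0.000   -0.117  +0.052  -0.103  +0.034   +0.106  +0.025  +0.000  +0.002
    158  0.7117   +0.000  +0.025  +0.000  +0.000   -0.103  +0.050  -0.066  -0.028   +0.106  +0.025  +0.000  +0.000


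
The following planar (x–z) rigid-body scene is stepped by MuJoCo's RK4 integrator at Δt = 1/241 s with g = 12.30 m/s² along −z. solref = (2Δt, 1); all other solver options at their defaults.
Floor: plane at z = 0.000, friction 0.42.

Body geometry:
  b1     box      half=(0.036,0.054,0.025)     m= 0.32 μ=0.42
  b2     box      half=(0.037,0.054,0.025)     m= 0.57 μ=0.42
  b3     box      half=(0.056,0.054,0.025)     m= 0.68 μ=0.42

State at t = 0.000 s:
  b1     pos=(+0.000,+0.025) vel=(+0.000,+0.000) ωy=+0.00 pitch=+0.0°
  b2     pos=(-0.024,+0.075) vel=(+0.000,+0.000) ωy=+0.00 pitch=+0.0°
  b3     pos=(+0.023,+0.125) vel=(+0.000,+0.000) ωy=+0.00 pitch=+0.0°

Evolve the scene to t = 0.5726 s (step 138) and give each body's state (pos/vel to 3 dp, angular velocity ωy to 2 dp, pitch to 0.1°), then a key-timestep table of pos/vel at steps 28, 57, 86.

State at t = 0.5726 s:
  b1     pos=(-0.002,+0.025) vel=(+0.000,+0.000) ωy=+0.00 pitch=+0.0°
  b2     pos=(-0.025,+0.075) vel=(+0.000,+0.000) ωy=+0.00 pitch=+0.0°
  b3     pos=(+0.159,+0.025) vel=(+0.000,+0.000) ωy=+0.00 pitch=+180.0°

Key-timestep trajectory:
   step    t(s)  b1.x    b1.z    b1.vx   b1.vz   b2.x    b2.z    b2.vx   b2.vz   b3.x    b3.z    b3.vx   b3.vz 
     28  0.1162   +0.000  +0.025  +0.000  +0.000   -0.024  +0.075  +0.000  +0.000   +0.034  +0.117  +0.178  -0.199
     57  0.2365   -0.002  +0.025  +0.000  +0.001   -0.025  +0.075  +0.000  +0.002   +0.076  +0.056  +0.466  +0.231
     86  0.3568   -0.002  +0.025  +0.000  +0.000   -0.025  +0.075  +0.000  +0.000   +0.131  +0.052  +0.518  -0.313


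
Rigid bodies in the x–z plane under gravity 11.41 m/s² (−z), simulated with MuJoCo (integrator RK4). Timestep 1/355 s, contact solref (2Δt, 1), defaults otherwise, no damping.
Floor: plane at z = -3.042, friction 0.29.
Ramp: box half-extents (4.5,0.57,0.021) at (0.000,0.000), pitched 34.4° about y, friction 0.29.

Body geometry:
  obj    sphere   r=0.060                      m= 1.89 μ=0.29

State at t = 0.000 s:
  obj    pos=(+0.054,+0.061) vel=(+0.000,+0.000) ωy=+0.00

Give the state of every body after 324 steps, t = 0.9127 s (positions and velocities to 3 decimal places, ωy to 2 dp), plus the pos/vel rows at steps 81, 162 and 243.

State at t = 0.9127 s:
  obj    pos=(+1.637,-1.022) vel=(+3.468,-2.374) ωy=+70.03

Key-timestep trajectory:
   step    t(s)  obj.x    obj.z    obj.vx   obj.vz 
     81  0.2282   +0.153  -0.007  +0.867  -0.594
    162  0.4563   +0.450  -0.210  +1.734  -1.187
    243  0.6845   +0.944  -0.548  +2.601  -1.781


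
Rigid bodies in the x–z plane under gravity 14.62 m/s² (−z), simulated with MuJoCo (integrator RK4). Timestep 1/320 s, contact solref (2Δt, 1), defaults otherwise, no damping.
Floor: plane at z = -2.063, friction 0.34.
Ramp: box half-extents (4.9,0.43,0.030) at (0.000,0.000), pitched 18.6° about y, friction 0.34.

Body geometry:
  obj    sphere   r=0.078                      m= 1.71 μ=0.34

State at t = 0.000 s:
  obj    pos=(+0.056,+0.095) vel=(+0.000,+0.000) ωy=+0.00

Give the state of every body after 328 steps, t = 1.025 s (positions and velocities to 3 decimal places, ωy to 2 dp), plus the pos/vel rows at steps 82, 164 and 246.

State at t = 1.025 s:
  obj    pos=(+1.714,-0.463) vel=(+3.236,-1.089) ωy=+43.77

Key-timestep trajectory:
   step    t(s)  obj.x    obj.z    obj.vx   obj.vz 
     82  0.2563   +0.160  +0.060  +0.809  -0.272
    164  0.5125   +0.471  -0.044  +1.618  -0.545
    246  0.7688   +0.989  -0.219  +2.427  -0.817


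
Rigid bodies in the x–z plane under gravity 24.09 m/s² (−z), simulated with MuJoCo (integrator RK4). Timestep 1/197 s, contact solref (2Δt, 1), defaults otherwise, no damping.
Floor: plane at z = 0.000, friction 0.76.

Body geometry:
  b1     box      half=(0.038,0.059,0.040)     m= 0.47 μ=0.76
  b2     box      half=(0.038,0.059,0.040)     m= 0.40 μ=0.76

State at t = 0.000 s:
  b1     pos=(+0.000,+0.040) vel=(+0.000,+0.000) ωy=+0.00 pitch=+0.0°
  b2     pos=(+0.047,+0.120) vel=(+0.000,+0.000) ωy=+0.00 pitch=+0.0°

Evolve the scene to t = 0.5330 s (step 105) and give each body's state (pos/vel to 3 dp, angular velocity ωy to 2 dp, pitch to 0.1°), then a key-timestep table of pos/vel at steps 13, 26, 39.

State at t = 0.5330 s:
  b1     pos=(+0.000,+0.040) vel=(+0.000,+0.000) ωy=+0.00 pitch=+0.0°
  b2     pos=(+0.094,+0.038) vel=(+0.000,+0.000) ωy=+0.00 pitch=+90.0°

Key-timestep trajectory:
   step    t(s)  b1.x    b1.z    b1.vx   b1.vz   b2.x    b2.z    b2.vx   b2.vz 
     13  0.0660   +0.000  +0.040  -0.001  +0.001   +0.055  +0.117  +0.254  -0.107
     26  0.1320   +0.000  +0.040  +0.000  +0.000   +0.080  +0.089  +0.439  -1.013
     39  0.1980   +0.000  +0.040  +0.000  +0.000   +0.094  +0.036  -0.052  +0.158


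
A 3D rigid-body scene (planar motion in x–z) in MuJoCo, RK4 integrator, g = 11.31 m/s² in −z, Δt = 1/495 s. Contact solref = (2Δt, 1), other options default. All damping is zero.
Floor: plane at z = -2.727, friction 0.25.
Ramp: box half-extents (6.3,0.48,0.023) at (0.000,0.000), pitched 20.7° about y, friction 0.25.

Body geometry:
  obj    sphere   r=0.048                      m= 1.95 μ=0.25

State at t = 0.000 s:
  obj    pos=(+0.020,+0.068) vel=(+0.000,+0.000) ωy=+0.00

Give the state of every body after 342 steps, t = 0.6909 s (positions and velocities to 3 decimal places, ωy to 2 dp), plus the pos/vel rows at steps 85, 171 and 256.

State at t = 0.6909 s:
  obj    pos=(+0.658,-0.173) vel=(+1.846,-0.697) ωy=+41.10

Key-timestep trajectory:
   step    t(s)  obj.x    obj.z    obj.vx   obj.vz 
     85  0.1717   +0.060  +0.053  +0.459  -0.173
    171  0.3455   +0.180  +0.008  +0.923  -0.349
    256  0.5172   +0.377  -0.067  +1.382  -0.522


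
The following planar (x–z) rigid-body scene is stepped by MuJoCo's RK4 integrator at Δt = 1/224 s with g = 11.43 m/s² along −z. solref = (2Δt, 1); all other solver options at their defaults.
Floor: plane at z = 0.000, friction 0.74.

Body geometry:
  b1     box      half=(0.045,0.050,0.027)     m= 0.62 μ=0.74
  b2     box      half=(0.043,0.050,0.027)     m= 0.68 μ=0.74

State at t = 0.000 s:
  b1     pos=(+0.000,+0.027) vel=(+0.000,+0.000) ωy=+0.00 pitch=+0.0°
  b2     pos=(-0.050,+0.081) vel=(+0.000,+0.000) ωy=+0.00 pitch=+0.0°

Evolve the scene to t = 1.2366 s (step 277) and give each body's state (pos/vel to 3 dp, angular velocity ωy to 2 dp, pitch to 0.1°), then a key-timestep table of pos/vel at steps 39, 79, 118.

State at t = 1.2366 s:
  b1     pos=(+0.000,+0.027) vel=(+0.000,+0.000) ωy=+0.00 pitch=+0.0°
  b2     pos=(-0.160,+0.027) vel=(+0.000,+0.000) ωy=+0.00 pitch=+180.0°

Key-timestep trajectory:
   step    t(s)  b1.x    b1.z    b1.vx   b1.vz   b2.x    b2.z    b2.vx   b2.vz 
     39  0.1741   +0.000  +0.027  +0.000  +0.000   -0.069  +0.068  -0.216  -0.348
     79  0.3527   +0.000  +0.027  +0.000  +0.000   -0.111  +0.051  -0.103  +0.010
    118  0.5268   +0.000  +0.027  +0.000  +0.000   -0.131  +0.048  -0.207  -0.062
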